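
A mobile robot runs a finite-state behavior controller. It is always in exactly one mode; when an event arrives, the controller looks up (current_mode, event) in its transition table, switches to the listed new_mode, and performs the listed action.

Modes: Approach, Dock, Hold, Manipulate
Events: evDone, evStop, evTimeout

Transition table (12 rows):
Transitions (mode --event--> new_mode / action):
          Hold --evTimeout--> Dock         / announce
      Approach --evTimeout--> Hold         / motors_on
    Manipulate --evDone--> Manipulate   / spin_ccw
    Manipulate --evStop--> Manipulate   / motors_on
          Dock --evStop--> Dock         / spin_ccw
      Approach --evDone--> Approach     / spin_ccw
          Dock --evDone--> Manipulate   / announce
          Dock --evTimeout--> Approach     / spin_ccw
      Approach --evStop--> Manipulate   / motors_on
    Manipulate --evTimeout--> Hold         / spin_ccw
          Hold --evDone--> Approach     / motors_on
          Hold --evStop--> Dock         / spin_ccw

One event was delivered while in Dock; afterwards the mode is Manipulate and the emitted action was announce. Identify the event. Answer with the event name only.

try evDone: (Dock, evDone) → (Manipulate, announce)  ← matches
try evStop: (Dock, evStop) → (Dock, spin_ccw)
try evTimeout: (Dock, evTimeout) → (Approach, spin_ccw)

evDone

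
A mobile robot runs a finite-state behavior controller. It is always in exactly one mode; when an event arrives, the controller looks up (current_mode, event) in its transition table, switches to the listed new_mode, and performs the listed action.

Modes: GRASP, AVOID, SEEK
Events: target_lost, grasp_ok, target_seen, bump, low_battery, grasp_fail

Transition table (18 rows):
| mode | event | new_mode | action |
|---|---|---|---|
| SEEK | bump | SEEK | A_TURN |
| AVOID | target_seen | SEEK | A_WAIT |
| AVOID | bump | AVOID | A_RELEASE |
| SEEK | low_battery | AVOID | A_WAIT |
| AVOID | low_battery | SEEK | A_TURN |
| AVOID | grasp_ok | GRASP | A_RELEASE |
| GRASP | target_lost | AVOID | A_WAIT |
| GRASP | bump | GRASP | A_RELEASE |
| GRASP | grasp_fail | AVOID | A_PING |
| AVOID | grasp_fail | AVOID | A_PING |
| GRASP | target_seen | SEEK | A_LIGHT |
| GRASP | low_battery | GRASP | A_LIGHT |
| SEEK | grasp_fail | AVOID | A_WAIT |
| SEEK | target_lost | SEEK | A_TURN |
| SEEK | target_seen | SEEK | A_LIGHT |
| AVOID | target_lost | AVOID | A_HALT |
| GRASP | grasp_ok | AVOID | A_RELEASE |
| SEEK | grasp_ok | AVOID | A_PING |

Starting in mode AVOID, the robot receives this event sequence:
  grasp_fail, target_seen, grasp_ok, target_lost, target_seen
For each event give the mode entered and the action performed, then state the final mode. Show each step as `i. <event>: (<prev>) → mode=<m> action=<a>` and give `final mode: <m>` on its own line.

1. grasp_fail: (AVOID) → mode=AVOID action=A_PING
2. target_seen: (AVOID) → mode=SEEK action=A_WAIT
3. grasp_ok: (SEEK) → mode=AVOID action=A_PING
4. target_lost: (AVOID) → mode=AVOID action=A_HALT
5. target_seen: (AVOID) → mode=SEEK action=A_WAIT

final mode: SEEK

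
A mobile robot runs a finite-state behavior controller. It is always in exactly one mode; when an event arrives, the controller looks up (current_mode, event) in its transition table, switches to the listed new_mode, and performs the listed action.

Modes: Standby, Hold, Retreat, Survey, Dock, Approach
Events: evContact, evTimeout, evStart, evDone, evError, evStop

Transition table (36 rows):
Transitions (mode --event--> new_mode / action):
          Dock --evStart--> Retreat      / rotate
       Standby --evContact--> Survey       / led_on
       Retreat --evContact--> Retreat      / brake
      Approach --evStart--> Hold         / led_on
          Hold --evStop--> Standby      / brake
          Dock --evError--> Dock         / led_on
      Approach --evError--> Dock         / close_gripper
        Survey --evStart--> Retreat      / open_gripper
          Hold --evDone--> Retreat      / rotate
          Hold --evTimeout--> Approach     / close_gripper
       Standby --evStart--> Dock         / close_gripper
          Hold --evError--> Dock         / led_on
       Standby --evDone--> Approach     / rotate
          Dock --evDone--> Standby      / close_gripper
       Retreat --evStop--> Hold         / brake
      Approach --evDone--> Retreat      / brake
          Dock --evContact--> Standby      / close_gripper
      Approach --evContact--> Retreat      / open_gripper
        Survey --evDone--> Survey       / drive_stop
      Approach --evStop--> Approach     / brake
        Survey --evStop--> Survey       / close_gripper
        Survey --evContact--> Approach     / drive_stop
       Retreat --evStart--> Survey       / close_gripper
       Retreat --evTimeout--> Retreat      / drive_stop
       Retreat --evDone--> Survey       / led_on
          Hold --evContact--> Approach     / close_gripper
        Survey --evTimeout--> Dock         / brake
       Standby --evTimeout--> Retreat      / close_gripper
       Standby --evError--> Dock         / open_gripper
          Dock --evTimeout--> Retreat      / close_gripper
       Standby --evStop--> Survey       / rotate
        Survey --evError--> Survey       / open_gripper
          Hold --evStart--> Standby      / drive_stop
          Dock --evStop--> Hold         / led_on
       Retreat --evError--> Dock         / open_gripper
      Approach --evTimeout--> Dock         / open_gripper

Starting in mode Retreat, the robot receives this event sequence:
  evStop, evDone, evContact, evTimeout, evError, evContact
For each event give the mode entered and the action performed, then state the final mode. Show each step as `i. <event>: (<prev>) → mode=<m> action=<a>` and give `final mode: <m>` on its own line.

final mode: Standby

1. evStop: (Retreat) → mode=Hold action=brake
2. evDone: (Hold) → mode=Retreat action=rotate
3. evContact: (Retreat) → mode=Retreat action=brake
4. evTimeout: (Retreat) → mode=Retreat action=drive_stop
5. evError: (Retreat) → mode=Dock action=open_gripper
6. evContact: (Dock) → mode=Standby action=close_gripper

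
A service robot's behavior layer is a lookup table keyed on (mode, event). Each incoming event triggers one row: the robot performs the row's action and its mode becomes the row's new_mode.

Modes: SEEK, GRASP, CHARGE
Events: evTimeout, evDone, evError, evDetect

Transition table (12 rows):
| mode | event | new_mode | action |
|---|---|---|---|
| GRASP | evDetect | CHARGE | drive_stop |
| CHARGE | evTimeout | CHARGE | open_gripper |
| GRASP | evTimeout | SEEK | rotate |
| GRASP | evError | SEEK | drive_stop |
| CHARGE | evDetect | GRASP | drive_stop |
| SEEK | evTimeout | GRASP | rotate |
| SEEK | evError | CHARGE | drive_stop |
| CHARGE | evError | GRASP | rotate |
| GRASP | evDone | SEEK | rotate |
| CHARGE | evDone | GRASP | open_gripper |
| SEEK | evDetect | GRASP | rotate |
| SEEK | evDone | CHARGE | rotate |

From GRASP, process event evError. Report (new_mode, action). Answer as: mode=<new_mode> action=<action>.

current mode = GRASP; filter table to that mode:
  (GRASP, evDetect) → (CHARGE, drive_stop)
  (GRASP, evTimeout) → (SEEK, rotate)
  (GRASP, evError) → (SEEK, drive_stop)  ← event matches
  (GRASP, evDone) → (SEEK, rotate)
event = evError selects (SEEK, drive_stop)

mode=SEEK action=drive_stop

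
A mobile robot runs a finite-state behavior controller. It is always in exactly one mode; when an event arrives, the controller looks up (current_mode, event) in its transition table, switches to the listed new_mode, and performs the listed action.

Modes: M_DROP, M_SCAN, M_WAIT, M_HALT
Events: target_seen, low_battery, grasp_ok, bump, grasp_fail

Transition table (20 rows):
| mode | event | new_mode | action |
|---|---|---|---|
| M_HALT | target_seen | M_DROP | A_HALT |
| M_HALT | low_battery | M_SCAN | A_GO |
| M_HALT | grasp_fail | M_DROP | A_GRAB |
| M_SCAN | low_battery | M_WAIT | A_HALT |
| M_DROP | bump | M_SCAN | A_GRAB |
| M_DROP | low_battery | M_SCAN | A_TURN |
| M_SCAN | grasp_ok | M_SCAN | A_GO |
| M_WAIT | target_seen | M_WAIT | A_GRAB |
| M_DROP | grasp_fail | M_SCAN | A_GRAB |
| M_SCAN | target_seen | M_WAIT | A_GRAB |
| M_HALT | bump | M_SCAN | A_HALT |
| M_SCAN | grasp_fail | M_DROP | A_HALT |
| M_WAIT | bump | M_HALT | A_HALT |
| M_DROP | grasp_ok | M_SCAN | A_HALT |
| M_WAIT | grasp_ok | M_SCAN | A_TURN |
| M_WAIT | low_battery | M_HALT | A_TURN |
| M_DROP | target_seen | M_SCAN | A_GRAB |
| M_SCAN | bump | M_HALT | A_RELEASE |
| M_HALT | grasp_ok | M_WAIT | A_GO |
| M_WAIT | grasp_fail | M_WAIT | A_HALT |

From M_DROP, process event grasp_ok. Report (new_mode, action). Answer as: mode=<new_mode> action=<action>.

mode=M_SCAN action=A_HALT

current mode = M_DROP; filter table to that mode:
  (M_DROP, bump) → (M_SCAN, A_GRAB)
  (M_DROP, low_battery) → (M_SCAN, A_TURN)
  (M_DROP, grasp_fail) → (M_SCAN, A_GRAB)
  (M_DROP, grasp_ok) → (M_SCAN, A_HALT)  ← event matches
  (M_DROP, target_seen) → (M_SCAN, A_GRAB)
event = grasp_ok selects (M_SCAN, A_HALT)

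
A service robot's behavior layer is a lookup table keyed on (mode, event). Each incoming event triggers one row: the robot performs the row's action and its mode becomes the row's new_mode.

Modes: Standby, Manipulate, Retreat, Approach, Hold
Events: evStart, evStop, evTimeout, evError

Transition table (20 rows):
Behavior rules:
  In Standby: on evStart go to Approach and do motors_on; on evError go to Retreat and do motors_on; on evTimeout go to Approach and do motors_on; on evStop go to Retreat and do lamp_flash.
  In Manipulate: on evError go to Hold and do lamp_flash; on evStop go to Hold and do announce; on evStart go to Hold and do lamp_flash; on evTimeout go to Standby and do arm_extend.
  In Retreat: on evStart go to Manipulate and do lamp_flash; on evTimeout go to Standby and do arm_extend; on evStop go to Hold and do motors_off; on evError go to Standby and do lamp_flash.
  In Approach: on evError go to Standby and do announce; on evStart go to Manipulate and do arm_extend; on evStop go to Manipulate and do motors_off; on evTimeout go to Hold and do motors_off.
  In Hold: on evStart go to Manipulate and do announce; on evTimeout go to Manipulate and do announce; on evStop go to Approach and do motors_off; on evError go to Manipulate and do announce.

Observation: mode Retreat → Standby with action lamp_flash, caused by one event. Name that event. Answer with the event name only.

try evStart: (Retreat, evStart) → (Manipulate, lamp_flash)
try evStop: (Retreat, evStop) → (Hold, motors_off)
try evTimeout: (Retreat, evTimeout) → (Standby, arm_extend)
try evError: (Retreat, evError) → (Standby, lamp_flash)  ← matches

evError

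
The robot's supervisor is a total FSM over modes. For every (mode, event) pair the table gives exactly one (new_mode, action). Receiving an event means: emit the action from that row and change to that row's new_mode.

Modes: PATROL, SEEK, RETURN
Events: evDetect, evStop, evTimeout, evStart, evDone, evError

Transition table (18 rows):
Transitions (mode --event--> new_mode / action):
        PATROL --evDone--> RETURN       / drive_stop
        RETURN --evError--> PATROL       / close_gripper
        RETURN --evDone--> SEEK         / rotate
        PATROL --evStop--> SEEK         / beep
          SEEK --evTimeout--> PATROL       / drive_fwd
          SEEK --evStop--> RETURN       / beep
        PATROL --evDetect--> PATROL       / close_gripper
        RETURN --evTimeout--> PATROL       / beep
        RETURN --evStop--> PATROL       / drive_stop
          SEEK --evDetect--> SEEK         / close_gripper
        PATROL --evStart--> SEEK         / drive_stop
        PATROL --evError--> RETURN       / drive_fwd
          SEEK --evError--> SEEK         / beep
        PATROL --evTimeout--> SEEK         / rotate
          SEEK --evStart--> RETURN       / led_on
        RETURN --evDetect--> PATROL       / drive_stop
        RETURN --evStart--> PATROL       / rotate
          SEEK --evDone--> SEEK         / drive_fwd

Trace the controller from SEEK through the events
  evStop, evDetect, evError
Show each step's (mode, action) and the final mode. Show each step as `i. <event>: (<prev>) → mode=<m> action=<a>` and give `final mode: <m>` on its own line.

final mode: RETURN

1. evStop: (SEEK) → mode=RETURN action=beep
2. evDetect: (RETURN) → mode=PATROL action=drive_stop
3. evError: (PATROL) → mode=RETURN action=drive_fwd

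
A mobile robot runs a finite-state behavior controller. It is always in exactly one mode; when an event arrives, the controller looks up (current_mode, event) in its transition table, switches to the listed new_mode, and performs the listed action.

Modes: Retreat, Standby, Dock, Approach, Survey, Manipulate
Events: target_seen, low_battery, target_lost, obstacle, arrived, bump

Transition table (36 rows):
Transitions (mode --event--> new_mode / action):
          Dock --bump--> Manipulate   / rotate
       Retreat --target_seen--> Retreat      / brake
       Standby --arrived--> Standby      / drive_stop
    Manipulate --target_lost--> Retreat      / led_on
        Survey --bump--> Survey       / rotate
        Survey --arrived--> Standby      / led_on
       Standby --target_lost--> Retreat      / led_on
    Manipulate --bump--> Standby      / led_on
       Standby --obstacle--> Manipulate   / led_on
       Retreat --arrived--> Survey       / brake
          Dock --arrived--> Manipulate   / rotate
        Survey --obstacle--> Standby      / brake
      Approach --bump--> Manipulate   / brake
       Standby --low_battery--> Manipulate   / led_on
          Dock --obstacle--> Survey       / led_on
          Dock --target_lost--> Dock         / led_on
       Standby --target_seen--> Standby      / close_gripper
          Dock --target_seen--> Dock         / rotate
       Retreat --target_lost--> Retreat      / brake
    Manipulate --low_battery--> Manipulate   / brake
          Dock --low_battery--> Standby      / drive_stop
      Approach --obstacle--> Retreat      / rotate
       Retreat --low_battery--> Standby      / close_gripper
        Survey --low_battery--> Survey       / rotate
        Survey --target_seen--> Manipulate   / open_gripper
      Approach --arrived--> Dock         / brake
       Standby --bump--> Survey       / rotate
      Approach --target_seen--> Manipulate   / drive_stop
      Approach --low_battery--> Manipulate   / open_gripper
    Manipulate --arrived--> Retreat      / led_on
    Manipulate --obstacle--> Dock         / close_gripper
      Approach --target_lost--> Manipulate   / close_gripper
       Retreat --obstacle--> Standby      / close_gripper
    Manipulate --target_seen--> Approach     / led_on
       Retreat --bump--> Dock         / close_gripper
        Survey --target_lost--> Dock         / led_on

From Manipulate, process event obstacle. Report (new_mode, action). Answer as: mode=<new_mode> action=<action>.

mode=Dock action=close_gripper

current mode = Manipulate; filter table to that mode:
  (Manipulate, target_lost) → (Retreat, led_on)
  (Manipulate, bump) → (Standby, led_on)
  (Manipulate, low_battery) → (Manipulate, brake)
  (Manipulate, arrived) → (Retreat, led_on)
  (Manipulate, obstacle) → (Dock, close_gripper)  ← event matches
  (Manipulate, target_seen) → (Approach, led_on)
event = obstacle selects (Dock, close_gripper)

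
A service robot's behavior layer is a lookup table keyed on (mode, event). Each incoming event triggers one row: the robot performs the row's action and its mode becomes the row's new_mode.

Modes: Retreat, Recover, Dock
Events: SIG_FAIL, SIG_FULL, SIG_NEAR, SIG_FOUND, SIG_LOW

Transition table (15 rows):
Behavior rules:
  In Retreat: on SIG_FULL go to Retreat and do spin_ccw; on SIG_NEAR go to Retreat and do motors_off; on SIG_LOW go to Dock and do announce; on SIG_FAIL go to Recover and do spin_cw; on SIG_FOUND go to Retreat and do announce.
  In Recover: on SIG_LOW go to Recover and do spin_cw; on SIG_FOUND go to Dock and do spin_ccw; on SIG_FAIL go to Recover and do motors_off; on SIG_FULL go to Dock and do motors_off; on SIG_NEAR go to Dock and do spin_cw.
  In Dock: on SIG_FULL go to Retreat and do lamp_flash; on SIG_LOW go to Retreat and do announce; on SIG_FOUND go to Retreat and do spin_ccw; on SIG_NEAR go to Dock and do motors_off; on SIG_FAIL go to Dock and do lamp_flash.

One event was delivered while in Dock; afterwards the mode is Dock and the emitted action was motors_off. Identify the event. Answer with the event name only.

try SIG_FAIL: (Dock, SIG_FAIL) → (Dock, lamp_flash)
try SIG_FULL: (Dock, SIG_FULL) → (Retreat, lamp_flash)
try SIG_NEAR: (Dock, SIG_NEAR) → (Dock, motors_off)  ← matches
try SIG_FOUND: (Dock, SIG_FOUND) → (Retreat, spin_ccw)
try SIG_LOW: (Dock, SIG_LOW) → (Retreat, announce)

SIG_NEAR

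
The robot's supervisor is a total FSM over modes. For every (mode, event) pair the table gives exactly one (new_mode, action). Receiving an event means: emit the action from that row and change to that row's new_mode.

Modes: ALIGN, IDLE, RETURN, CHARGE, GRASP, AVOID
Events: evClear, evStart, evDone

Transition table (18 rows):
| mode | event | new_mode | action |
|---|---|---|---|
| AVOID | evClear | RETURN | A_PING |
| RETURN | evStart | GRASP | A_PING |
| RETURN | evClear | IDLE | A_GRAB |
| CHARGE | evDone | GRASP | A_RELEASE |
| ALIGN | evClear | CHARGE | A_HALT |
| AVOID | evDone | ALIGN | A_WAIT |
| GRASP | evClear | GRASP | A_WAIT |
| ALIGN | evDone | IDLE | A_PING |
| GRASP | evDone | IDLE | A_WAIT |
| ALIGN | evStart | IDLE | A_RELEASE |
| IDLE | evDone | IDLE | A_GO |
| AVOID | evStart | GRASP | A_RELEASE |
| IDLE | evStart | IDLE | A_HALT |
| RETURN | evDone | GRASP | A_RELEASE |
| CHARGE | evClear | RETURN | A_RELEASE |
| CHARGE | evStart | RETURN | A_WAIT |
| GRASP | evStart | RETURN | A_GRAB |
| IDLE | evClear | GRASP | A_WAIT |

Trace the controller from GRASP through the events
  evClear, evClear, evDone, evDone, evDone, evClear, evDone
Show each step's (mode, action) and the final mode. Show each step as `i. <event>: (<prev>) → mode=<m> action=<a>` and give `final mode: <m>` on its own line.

1. evClear: (GRASP) → mode=GRASP action=A_WAIT
2. evClear: (GRASP) → mode=GRASP action=A_WAIT
3. evDone: (GRASP) → mode=IDLE action=A_WAIT
4. evDone: (IDLE) → mode=IDLE action=A_GO
5. evDone: (IDLE) → mode=IDLE action=A_GO
6. evClear: (IDLE) → mode=GRASP action=A_WAIT
7. evDone: (GRASP) → mode=IDLE action=A_WAIT

final mode: IDLE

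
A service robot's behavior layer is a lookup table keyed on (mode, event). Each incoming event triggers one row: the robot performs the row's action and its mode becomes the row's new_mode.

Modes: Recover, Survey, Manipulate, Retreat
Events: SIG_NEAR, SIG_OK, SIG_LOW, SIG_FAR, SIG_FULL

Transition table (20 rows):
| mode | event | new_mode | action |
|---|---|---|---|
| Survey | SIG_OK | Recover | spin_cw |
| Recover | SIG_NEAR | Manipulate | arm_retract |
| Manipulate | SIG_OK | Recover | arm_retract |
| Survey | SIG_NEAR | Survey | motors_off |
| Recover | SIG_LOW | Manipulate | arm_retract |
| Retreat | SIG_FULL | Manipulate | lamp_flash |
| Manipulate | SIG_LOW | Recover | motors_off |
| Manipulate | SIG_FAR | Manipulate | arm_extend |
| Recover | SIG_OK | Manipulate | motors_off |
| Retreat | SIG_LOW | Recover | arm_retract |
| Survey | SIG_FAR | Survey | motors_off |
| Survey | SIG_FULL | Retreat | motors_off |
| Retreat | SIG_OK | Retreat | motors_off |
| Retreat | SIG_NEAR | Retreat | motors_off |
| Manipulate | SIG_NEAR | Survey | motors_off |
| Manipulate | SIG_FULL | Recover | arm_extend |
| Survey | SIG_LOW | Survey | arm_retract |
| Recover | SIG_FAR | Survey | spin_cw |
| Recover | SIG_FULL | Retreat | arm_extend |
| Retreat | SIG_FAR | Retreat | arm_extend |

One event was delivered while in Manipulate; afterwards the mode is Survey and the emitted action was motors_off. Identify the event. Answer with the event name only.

SIG_NEAR

try SIG_NEAR: (Manipulate, SIG_NEAR) → (Survey, motors_off)  ← matches
try SIG_OK: (Manipulate, SIG_OK) → (Recover, arm_retract)
try SIG_LOW: (Manipulate, SIG_LOW) → (Recover, motors_off)
try SIG_FAR: (Manipulate, SIG_FAR) → (Manipulate, arm_extend)
try SIG_FULL: (Manipulate, SIG_FULL) → (Recover, arm_extend)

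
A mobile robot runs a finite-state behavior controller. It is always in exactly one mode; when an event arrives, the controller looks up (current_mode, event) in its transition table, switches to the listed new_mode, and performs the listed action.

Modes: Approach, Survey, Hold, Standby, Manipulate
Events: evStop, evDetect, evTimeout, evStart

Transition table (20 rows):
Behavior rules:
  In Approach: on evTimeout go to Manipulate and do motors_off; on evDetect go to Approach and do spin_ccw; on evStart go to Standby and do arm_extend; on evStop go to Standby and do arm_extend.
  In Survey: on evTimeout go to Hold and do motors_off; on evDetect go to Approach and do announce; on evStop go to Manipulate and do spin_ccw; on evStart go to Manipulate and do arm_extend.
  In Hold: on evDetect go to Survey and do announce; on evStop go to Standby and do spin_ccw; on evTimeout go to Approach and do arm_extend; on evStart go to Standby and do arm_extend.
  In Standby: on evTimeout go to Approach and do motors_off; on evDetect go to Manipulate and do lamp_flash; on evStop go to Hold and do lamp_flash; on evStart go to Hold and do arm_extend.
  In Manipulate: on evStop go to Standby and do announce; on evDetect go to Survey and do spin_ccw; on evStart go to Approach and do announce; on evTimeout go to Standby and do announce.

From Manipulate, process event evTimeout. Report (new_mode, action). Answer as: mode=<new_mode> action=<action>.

mode=Standby action=announce

current mode = Manipulate; filter table to that mode:
  (Manipulate, evStop) → (Standby, announce)
  (Manipulate, evDetect) → (Survey, spin_ccw)
  (Manipulate, evStart) → (Approach, announce)
  (Manipulate, evTimeout) → (Standby, announce)  ← event matches
event = evTimeout selects (Standby, announce)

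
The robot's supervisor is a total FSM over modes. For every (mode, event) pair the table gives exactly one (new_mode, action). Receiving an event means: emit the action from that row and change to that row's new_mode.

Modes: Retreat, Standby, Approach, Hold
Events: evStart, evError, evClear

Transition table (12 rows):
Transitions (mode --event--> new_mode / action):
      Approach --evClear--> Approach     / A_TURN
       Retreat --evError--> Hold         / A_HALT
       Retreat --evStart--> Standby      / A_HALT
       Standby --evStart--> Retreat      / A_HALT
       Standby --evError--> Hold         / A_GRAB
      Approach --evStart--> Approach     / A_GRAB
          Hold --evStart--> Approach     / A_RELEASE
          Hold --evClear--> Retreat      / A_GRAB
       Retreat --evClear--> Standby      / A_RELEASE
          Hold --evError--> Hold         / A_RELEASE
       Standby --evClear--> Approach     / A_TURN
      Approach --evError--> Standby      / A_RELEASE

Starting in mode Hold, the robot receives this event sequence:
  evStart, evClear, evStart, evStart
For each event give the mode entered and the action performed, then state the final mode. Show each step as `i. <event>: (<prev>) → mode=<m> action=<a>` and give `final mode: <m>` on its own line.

1. evStart: (Hold) → mode=Approach action=A_RELEASE
2. evClear: (Approach) → mode=Approach action=A_TURN
3. evStart: (Approach) → mode=Approach action=A_GRAB
4. evStart: (Approach) → mode=Approach action=A_GRAB

final mode: Approach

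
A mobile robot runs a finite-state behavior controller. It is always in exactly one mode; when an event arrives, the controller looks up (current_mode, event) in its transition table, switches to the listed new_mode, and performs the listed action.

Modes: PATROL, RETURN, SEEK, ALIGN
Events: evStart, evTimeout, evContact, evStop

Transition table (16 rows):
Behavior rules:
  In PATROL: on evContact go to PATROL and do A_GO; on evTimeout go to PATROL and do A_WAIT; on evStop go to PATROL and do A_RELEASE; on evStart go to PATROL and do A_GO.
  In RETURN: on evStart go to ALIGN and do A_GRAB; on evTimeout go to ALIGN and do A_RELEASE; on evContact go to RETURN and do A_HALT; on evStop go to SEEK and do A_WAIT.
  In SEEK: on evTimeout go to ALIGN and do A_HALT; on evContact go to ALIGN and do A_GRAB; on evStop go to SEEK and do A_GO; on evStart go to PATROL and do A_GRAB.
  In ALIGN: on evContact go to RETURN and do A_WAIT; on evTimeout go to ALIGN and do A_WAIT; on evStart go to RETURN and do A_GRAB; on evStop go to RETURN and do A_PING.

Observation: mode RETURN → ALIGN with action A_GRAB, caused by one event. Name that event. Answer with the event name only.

evStart

try evStart: (RETURN, evStart) → (ALIGN, A_GRAB)  ← matches
try evTimeout: (RETURN, evTimeout) → (ALIGN, A_RELEASE)
try evContact: (RETURN, evContact) → (RETURN, A_HALT)
try evStop: (RETURN, evStop) → (SEEK, A_WAIT)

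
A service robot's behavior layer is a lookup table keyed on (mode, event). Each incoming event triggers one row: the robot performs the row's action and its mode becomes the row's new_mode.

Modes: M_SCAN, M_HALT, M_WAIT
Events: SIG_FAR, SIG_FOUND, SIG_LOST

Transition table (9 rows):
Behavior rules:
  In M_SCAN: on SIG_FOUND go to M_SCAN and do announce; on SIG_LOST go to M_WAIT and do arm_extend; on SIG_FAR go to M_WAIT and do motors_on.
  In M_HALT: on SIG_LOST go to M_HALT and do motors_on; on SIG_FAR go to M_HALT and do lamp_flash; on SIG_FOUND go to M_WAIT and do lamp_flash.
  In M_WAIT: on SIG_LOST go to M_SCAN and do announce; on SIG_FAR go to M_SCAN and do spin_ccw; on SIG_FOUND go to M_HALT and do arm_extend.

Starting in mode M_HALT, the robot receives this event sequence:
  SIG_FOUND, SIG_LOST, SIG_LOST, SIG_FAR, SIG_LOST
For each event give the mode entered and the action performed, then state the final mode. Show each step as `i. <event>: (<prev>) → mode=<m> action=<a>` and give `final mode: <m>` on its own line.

final mode: M_WAIT

1. SIG_FOUND: (M_HALT) → mode=M_WAIT action=lamp_flash
2. SIG_LOST: (M_WAIT) → mode=M_SCAN action=announce
3. SIG_LOST: (M_SCAN) → mode=M_WAIT action=arm_extend
4. SIG_FAR: (M_WAIT) → mode=M_SCAN action=spin_ccw
5. SIG_LOST: (M_SCAN) → mode=M_WAIT action=arm_extend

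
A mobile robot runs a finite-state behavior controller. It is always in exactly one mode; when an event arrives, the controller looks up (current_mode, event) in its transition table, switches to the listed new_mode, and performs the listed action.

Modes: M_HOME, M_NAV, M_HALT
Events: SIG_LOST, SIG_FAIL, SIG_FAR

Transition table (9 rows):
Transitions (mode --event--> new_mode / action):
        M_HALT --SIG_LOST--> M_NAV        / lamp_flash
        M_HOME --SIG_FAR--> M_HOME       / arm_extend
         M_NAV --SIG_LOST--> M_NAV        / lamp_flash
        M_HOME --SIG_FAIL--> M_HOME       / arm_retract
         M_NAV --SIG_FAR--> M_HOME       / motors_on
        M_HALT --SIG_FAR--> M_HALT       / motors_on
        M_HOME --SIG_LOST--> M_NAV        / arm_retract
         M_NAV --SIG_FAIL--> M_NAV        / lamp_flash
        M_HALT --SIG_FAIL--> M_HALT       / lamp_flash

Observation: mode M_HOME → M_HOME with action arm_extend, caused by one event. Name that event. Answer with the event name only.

try SIG_LOST: (M_HOME, SIG_LOST) → (M_NAV, arm_retract)
try SIG_FAIL: (M_HOME, SIG_FAIL) → (M_HOME, arm_retract)
try SIG_FAR: (M_HOME, SIG_FAR) → (M_HOME, arm_extend)  ← matches

SIG_FAR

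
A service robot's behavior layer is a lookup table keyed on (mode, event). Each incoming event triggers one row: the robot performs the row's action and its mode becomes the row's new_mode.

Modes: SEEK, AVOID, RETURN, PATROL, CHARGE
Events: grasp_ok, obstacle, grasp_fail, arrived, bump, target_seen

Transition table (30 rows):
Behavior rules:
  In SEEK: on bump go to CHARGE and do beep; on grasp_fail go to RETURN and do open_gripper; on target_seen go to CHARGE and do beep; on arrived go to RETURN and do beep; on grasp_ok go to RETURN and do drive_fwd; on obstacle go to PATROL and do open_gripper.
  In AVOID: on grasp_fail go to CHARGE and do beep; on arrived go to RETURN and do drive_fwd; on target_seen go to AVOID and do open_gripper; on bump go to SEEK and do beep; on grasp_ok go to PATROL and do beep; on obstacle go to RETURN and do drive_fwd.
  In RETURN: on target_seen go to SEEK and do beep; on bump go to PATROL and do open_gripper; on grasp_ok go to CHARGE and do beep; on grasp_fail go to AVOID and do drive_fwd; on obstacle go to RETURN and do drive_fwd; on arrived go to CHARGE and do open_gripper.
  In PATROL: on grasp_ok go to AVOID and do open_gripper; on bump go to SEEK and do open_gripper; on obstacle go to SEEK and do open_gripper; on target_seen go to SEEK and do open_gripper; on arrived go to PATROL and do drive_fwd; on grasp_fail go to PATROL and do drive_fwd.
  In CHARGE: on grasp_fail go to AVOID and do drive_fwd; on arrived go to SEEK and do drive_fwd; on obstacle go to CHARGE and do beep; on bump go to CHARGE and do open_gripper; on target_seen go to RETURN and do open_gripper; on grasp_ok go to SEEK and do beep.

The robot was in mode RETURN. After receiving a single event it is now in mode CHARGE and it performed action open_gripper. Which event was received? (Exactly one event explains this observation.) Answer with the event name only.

arrived

try grasp_ok: (RETURN, grasp_ok) → (CHARGE, beep)
try obstacle: (RETURN, obstacle) → (RETURN, drive_fwd)
try grasp_fail: (RETURN, grasp_fail) → (AVOID, drive_fwd)
try arrived: (RETURN, arrived) → (CHARGE, open_gripper)  ← matches
try bump: (RETURN, bump) → (PATROL, open_gripper)
try target_seen: (RETURN, target_seen) → (SEEK, beep)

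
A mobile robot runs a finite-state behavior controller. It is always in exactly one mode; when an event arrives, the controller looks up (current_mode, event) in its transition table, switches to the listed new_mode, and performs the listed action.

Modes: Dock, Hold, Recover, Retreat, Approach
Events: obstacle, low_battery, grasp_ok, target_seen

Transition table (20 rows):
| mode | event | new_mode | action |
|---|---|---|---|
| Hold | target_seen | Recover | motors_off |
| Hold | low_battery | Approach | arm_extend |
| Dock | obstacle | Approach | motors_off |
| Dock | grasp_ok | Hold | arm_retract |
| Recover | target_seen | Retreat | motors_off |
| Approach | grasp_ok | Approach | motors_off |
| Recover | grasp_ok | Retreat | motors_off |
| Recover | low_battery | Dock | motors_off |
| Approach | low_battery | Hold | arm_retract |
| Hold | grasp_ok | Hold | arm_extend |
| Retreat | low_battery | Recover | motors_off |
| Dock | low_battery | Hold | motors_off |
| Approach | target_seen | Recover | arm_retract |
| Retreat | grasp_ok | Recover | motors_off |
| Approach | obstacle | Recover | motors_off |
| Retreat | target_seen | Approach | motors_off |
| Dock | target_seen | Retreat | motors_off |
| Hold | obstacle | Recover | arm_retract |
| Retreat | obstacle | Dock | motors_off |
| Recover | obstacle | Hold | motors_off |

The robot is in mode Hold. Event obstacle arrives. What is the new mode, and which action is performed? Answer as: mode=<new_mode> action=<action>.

current mode = Hold; filter table to that mode:
  (Hold, target_seen) → (Recover, motors_off)
  (Hold, low_battery) → (Approach, arm_extend)
  (Hold, grasp_ok) → (Hold, arm_extend)
  (Hold, obstacle) → (Recover, arm_retract)  ← event matches
event = obstacle selects (Recover, arm_retract)

mode=Recover action=arm_retract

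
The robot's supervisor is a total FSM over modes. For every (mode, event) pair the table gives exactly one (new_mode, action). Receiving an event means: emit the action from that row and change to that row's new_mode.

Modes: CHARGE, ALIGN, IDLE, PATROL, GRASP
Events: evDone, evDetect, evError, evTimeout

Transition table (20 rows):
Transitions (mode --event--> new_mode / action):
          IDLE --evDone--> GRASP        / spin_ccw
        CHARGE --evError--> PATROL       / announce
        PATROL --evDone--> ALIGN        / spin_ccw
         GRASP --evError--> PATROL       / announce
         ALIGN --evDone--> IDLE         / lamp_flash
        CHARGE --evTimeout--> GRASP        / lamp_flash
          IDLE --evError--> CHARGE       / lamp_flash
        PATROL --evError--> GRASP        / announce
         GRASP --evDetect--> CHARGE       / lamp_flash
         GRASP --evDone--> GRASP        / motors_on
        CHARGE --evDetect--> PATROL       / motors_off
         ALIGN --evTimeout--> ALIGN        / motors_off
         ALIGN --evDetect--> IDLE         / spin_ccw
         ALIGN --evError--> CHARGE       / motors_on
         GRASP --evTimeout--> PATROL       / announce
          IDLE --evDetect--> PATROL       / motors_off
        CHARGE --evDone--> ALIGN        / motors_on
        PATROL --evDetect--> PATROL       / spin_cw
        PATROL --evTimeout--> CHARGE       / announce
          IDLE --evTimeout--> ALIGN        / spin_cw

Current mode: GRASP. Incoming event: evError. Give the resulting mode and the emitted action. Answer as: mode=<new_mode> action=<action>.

mode=PATROL action=announce

current mode = GRASP; filter table to that mode:
  (GRASP, evError) → (PATROL, announce)  ← event matches
  (GRASP, evDetect) → (CHARGE, lamp_flash)
  (GRASP, evDone) → (GRASP, motors_on)
  (GRASP, evTimeout) → (PATROL, announce)
event = evError selects (PATROL, announce)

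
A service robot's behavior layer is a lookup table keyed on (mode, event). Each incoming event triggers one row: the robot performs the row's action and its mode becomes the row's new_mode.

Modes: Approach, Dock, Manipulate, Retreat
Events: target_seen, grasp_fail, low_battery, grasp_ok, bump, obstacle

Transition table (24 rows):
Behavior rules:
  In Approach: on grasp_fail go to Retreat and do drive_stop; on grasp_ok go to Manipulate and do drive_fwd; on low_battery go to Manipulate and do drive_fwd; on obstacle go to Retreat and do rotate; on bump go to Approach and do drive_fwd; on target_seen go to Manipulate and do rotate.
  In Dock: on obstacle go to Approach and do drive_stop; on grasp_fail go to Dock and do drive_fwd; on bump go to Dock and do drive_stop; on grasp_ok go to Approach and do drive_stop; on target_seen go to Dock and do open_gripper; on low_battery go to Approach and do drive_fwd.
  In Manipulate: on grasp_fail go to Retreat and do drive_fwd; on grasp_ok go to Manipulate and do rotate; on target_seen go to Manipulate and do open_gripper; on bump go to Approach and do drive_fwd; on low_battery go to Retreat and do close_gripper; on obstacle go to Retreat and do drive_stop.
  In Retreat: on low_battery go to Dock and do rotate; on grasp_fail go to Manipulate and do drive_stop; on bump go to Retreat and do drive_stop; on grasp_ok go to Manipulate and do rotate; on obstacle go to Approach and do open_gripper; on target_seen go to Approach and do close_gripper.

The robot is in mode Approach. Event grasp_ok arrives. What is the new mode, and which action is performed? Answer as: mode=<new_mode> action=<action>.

mode=Manipulate action=drive_fwd

current mode = Approach; filter table to that mode:
  (Approach, grasp_fail) → (Retreat, drive_stop)
  (Approach, grasp_ok) → (Manipulate, drive_fwd)  ← event matches
  (Approach, low_battery) → (Manipulate, drive_fwd)
  (Approach, obstacle) → (Retreat, rotate)
  (Approach, bump) → (Approach, drive_fwd)
  (Approach, target_seen) → (Manipulate, rotate)
event = grasp_ok selects (Manipulate, drive_fwd)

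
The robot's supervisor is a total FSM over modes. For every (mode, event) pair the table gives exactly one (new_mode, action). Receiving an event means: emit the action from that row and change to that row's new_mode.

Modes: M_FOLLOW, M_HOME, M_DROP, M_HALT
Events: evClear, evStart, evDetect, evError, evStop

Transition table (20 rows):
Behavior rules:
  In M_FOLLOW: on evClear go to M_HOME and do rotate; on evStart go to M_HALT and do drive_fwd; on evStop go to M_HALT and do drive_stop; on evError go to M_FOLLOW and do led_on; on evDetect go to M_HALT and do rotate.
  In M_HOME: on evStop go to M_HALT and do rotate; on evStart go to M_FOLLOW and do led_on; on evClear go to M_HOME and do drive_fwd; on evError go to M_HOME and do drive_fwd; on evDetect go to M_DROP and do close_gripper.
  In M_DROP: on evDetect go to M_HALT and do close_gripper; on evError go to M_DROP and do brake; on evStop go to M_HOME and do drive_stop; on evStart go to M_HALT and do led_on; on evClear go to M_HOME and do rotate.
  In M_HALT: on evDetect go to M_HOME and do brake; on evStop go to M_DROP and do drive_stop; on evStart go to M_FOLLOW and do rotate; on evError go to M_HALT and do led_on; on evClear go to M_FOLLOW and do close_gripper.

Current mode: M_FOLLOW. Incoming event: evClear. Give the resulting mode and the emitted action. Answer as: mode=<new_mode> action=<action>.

mode=M_HOME action=rotate

current mode = M_FOLLOW; filter table to that mode:
  (M_FOLLOW, evClear) → (M_HOME, rotate)  ← event matches
  (M_FOLLOW, evStart) → (M_HALT, drive_fwd)
  (M_FOLLOW, evStop) → (M_HALT, drive_stop)
  (M_FOLLOW, evError) → (M_FOLLOW, led_on)
  (M_FOLLOW, evDetect) → (M_HALT, rotate)
event = evClear selects (M_HOME, rotate)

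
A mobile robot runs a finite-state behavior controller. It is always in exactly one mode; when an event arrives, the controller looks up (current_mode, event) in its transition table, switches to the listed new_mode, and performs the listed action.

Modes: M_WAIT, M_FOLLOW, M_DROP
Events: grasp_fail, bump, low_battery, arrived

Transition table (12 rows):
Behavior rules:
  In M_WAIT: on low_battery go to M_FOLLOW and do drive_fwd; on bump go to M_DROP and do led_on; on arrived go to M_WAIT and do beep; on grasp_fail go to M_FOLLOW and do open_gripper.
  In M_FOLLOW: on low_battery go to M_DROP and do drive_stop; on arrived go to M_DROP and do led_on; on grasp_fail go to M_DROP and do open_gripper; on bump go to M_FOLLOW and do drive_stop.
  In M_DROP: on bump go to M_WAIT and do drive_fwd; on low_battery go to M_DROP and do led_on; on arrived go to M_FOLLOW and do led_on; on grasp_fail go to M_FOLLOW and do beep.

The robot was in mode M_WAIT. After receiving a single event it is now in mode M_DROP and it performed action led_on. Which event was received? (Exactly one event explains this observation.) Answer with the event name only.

try grasp_fail: (M_WAIT, grasp_fail) → (M_FOLLOW, open_gripper)
try bump: (M_WAIT, bump) → (M_DROP, led_on)  ← matches
try low_battery: (M_WAIT, low_battery) → (M_FOLLOW, drive_fwd)
try arrived: (M_WAIT, arrived) → (M_WAIT, beep)

bump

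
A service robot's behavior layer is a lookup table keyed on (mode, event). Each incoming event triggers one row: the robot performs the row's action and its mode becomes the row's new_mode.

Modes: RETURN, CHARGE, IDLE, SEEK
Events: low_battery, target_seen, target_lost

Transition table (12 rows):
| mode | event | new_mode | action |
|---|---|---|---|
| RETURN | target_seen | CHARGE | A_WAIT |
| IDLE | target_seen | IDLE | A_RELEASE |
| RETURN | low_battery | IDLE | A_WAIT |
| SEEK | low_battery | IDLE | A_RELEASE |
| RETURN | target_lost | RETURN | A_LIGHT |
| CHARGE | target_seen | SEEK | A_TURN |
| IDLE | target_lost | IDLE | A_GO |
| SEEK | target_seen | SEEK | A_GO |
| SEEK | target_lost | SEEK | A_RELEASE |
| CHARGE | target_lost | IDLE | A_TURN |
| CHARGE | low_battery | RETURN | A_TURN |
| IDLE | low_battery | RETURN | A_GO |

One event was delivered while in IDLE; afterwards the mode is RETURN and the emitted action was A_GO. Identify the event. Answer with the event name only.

low_battery

try low_battery: (IDLE, low_battery) → (RETURN, A_GO)  ← matches
try target_seen: (IDLE, target_seen) → (IDLE, A_RELEASE)
try target_lost: (IDLE, target_lost) → (IDLE, A_GO)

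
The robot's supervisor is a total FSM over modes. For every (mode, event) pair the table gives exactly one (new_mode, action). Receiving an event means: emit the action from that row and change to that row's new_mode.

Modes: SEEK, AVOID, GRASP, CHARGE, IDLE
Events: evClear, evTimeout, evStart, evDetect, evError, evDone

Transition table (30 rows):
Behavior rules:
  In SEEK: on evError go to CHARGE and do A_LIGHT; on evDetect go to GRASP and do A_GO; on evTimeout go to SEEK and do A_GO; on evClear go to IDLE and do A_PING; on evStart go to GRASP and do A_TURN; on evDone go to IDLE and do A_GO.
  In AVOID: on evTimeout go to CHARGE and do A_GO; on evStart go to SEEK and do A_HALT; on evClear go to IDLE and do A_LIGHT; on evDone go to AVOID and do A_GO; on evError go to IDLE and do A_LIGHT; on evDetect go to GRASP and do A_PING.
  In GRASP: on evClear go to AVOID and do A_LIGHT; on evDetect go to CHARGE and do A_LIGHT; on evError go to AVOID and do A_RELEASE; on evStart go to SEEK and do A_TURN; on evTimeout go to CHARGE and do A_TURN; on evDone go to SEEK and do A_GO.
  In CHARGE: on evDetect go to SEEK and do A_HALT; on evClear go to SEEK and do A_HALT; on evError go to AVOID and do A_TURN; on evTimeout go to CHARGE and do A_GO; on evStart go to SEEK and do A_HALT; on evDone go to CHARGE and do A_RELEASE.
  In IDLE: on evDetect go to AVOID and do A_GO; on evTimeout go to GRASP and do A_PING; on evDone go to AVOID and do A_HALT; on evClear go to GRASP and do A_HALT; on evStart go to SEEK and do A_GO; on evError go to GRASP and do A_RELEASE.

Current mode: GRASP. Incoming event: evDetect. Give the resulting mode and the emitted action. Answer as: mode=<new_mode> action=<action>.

current mode = GRASP; filter table to that mode:
  (GRASP, evClear) → (AVOID, A_LIGHT)
  (GRASP, evDetect) → (CHARGE, A_LIGHT)  ← event matches
  (GRASP, evError) → (AVOID, A_RELEASE)
  (GRASP, evStart) → (SEEK, A_TURN)
  (GRASP, evTimeout) → (CHARGE, A_TURN)
  (GRASP, evDone) → (SEEK, A_GO)
event = evDetect selects (CHARGE, A_LIGHT)

mode=CHARGE action=A_LIGHT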